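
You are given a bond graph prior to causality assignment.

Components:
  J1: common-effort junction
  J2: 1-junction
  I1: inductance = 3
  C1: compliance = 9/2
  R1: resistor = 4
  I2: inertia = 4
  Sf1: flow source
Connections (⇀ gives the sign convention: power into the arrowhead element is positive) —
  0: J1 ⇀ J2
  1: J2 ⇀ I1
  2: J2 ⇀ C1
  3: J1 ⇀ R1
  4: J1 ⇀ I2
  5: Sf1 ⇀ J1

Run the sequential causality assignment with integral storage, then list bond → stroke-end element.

#5 →Sf1  (Sf1: flow source, stroke at near end)
#1 →I1  (prefer integral on I1)
#0 →J2  (1-jn J2 has f-setter on 1)
#2 →J2  (J2: bond 1 brought flow, rest push out)
#4 →I2  (I2 integral (f out))
#3 →J1  (J1 needs exactly one e-in)

bond 0 stroke→J2
bond 1 stroke→I1
bond 2 stroke→J2
bond 3 stroke→J1
bond 4 stroke→I2
bond 5 stroke→Sf1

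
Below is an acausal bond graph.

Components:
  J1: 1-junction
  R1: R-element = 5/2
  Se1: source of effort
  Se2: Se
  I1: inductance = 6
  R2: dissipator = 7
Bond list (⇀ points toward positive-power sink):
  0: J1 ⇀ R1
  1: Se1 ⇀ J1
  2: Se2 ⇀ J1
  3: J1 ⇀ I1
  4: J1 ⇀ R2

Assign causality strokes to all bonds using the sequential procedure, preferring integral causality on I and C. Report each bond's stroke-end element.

b0 stroke at J1
b1 stroke at J1
b2 stroke at J1
b3 stroke at I1
b4 stroke at J1

#1 stroke→J1  (source Se1 imposes e)
#2 stroke→J1  (Se2 (Se) sets effort on bond)
#3 stroke→I1  (I1 outputs flow p/I1)
#0 stroke→J1  (common-f at J1 fixed by 3)
#4 stroke→J1  (common-f at J1 fixed by 3)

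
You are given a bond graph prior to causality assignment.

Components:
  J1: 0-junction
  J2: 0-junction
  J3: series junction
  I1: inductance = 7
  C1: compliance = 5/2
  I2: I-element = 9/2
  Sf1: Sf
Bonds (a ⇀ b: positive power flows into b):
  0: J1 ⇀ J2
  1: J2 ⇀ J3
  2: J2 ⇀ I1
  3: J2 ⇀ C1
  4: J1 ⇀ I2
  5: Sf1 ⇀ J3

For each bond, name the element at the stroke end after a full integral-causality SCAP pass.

#5 stroke→Sf1  (Sf1 (Sf) sets flow on bond)
#1 stroke→J3  (1-jn J3 has f-setter on 5)
#2 stroke→I1  (I1 outputs flow p/I1)
#3 stroke→J2  (C1 integral (e out))
#0 stroke→J1  (common-e at J2 fixed by 3)
#4 stroke→I2  (J1 effort already set via bond 0)

bond 0 →J1
bond 1 →J3
bond 2 →I1
bond 3 →J2
bond 4 →I2
bond 5 →Sf1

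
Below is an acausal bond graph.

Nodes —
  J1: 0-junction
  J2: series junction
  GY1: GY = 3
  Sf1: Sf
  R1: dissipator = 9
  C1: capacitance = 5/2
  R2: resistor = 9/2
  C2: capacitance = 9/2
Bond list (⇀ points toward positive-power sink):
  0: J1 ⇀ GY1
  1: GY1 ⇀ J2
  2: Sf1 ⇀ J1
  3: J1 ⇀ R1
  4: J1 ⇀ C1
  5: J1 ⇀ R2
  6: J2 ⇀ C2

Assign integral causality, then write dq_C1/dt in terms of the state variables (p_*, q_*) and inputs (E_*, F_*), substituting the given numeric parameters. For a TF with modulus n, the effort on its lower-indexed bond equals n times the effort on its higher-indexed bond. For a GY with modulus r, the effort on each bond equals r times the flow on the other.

b2 →Sf1  (source Sf1 imposes f)
b4 →J1  (C1 integral (e out))
b0 →GY1  (common-e at J1 fixed by 4)
b3 →R1  (common-e at J1 fixed by 4)
b5 →R2  (0-jn J1 has e-setter on 4)
b1 →GY1  (GY GY1: same side as bond 0)
b6 →J2  (J2: bond 1 brought flow, rest push out)

dq_C1/dt = F_Sf1 - 2*q_C1/15 - 2*q_C2/27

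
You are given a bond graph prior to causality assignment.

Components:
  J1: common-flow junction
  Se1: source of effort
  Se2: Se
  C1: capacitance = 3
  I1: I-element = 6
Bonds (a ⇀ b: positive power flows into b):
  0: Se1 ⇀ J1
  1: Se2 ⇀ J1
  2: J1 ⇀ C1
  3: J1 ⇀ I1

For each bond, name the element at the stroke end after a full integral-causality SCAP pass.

#0 |J1
#1 |J1
#2 |J1
#3 |I1

β0 |J1  (Se1 fixes effort; stroke away)
β1 |J1  (Se2: effort source, stroke at far end)
β2 |J1  (prefer integral on C1)
β3 |I1  (only one flow-in slot at J1)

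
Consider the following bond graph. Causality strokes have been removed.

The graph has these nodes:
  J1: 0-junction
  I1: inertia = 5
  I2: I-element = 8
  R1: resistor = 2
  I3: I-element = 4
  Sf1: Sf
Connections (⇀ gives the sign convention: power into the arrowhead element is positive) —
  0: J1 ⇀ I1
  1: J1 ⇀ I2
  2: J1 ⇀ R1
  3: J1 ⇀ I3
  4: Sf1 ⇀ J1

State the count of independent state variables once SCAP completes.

β4 →Sf1  (Sf1 fixes flow; stroke at Sf1)
β0 →I1  (I1 outputs flow p/I1)
β1 →I2  (I2 integral (f out))
β3 →I3  (prefer integral on I3)
β2 →J1  (J1 needs exactly one e-in)

3  (I1, I2, I3 all integral)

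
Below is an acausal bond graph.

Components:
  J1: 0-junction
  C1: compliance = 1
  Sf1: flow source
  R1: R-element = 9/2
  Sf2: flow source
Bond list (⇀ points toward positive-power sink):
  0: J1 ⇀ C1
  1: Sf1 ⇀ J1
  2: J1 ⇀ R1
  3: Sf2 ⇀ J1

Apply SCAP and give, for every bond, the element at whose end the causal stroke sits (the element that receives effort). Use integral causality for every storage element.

β1 stroke at Sf1  (Sf1 fixes flow; stroke at Sf1)
β3 stroke at Sf2  (Sf2 (Sf) sets flow on bond)
β0 stroke at J1  (prefer integral on C1)
β2 stroke at R1  (J1 effort already set via bond 0)

bond 0 stroke→J1
bond 1 stroke→Sf1
bond 2 stroke→R1
bond 3 stroke→Sf2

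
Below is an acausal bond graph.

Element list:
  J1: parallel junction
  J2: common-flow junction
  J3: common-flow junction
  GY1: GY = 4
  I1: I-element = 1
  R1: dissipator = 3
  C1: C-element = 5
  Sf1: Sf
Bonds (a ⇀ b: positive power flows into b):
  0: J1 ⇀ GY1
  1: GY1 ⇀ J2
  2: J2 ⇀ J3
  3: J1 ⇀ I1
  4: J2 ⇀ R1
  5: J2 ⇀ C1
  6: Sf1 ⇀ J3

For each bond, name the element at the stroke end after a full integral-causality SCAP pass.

bond 6 |Sf1  (Sf1: flow source, stroke at near end)
bond 2 |J3  (1-jn J3 has f-setter on 6)
bond 1 |J2  (common-f at J2 fixed by 2)
bond 4 |J2  (1-jn J2 has f-setter on 2)
bond 5 |J2  (common-f at J2 fixed by 2)
bond 0 |J1  (through GY1, causality inverts; strokes same side of GY1)
bond 3 |I1  (0-jn J1 has e-setter on 0)

#0 →J1
#1 →J2
#2 →J3
#3 →I1
#4 →J2
#5 →J2
#6 →Sf1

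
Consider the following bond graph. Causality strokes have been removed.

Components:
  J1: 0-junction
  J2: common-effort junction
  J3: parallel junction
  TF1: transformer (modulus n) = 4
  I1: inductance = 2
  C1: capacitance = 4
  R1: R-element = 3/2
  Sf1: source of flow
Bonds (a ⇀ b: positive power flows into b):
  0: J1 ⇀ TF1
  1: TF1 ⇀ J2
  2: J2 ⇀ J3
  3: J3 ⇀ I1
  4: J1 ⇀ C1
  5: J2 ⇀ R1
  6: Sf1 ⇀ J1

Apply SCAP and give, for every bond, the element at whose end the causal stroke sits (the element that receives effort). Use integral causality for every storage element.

β0 |TF1
β1 |J2
β2 |J3
β3 |I1
β4 |J1
β5 |R1
β6 |Sf1

bond 6 |Sf1  (source Sf1 imposes f)
bond 3 |I1  (prefer integral on I1)
bond 2 |J3  (J3: last free bond brings effort in)
bond 4 |J1  (prefer integral on C1)
bond 0 |TF1  (0-jn J1 has e-setter on 4)
bond 1 |J2  (TF1: transformer flips bond 0)
bond 5 |R1  (J2: bond 1 brought effort, rest push out)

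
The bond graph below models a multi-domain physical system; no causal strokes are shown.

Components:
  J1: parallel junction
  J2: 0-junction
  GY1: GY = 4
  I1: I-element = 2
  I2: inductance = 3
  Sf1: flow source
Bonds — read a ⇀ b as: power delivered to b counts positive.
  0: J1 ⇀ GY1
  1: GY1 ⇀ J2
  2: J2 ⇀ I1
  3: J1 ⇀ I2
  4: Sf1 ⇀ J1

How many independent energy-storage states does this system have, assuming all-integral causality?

#4 stroke→Sf1  (Sf1 (Sf) sets flow on bond)
#2 stroke→I1  (I1 outputs flow p/I1)
#1 stroke→J2  (only one effort-in slot at J2)
#0 stroke→J1  (GY1 both-in/both-out from 1)
#3 stroke→I2  (J1 effort already set via bond 0)

2  (I1, I2 all integral)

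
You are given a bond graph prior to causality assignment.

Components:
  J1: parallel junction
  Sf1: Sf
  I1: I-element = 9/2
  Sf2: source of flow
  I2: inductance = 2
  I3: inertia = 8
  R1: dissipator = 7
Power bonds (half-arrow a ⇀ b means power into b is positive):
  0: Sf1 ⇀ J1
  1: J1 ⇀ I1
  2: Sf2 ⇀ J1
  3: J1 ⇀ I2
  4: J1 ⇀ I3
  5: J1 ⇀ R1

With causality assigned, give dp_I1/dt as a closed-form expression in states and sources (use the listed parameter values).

dp_I1/dt = 7*F_Sf1 + 7*F_Sf2 - 14*p_I1/9 - 7*p_I2/2 - 7*p_I3/8

β0 →Sf1  (Sf1 (Sf) sets flow on bond)
β2 →Sf2  (Sf2: flow source, stroke at near end)
β1 →I1  (I1 integral (f out))
β3 →I2  (I2 integral (f out))
β4 →I3  (I3 outputs flow p/I3)
β5 →J1  (closing 0-jn rule on J1)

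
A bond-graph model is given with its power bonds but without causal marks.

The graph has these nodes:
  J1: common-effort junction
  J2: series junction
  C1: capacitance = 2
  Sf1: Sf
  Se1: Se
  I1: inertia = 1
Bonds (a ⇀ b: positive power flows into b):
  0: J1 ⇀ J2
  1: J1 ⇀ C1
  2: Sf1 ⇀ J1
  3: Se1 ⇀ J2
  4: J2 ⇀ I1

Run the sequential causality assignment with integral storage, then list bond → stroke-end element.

#2 stroke→Sf1  (Sf1 (Sf) sets flow on bond)
#3 stroke→J2  (Se1: effort source, stroke at far end)
#1 stroke→J1  (C1: C, integral causality)
#0 stroke→J2  (0-jn J1 has e-setter on 1)
#4 stroke→I1  (closing 1-jn rule on J2)

bond 0 stroke→J2
bond 1 stroke→J1
bond 2 stroke→Sf1
bond 3 stroke→J2
bond 4 stroke→I1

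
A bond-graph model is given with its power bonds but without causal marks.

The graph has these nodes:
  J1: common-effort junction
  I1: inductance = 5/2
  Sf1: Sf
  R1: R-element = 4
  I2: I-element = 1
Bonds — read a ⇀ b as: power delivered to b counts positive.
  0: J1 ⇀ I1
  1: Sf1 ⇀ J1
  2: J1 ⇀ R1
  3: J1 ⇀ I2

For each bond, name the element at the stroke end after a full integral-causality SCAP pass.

β0 stroke at I1
β1 stroke at Sf1
β2 stroke at J1
β3 stroke at I2

b1 stroke→Sf1  (Sf1 (Sf) sets flow on bond)
b0 stroke→I1  (I1 integral (f out))
b3 stroke→I2  (I2: I, integral causality)
b2 stroke→J1  (J1: last free bond brings effort in)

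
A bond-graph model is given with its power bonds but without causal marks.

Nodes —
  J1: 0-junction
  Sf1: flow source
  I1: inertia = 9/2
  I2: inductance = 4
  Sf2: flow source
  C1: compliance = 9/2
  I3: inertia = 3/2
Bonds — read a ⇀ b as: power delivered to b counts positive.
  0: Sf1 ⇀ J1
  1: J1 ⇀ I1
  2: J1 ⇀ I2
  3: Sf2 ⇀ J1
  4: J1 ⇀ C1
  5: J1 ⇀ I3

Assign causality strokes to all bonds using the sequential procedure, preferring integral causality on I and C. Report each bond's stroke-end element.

b0 stroke at Sf1  (Sf1 (Sf) sets flow on bond)
b3 stroke at Sf2  (Sf2 (Sf) sets flow on bond)
b1 stroke at I1  (I1 outputs flow p/I1)
b2 stroke at I2  (I2: I, integral causality)
b4 stroke at J1  (C1 integral (e out))
b5 stroke at I3  (J1: bond 4 brought effort, rest push out)

b0 stroke at Sf1
b1 stroke at I1
b2 stroke at I2
b3 stroke at Sf2
b4 stroke at J1
b5 stroke at I3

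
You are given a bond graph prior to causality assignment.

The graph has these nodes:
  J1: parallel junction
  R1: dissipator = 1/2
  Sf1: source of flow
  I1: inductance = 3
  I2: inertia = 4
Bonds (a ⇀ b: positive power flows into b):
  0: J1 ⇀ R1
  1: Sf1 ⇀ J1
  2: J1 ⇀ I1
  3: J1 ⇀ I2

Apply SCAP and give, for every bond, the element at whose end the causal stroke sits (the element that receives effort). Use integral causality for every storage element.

#1 stroke at Sf1  (Sf1 fixes flow; stroke at Sf1)
#2 stroke at I1  (I1 integral (f out))
#3 stroke at I2  (I2: I, integral causality)
#0 stroke at J1  (only one effort-in slot at J1)

bond 0 →J1
bond 1 →Sf1
bond 2 →I1
bond 3 →I2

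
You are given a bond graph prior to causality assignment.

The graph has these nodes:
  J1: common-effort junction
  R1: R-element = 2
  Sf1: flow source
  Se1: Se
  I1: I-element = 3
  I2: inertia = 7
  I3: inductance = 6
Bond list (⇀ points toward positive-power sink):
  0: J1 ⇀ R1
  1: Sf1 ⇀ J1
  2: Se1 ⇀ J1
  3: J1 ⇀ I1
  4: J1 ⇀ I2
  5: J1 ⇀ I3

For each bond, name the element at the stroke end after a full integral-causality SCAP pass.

β0 →R1
β1 →Sf1
β2 →J1
β3 →I1
β4 →I2
β5 →I3

#1 stroke at Sf1  (Sf1 fixes flow; stroke at Sf1)
#2 stroke at J1  (Se1 fixes effort; stroke away)
#0 stroke at R1  (0-jn J1 has e-setter on 2)
#3 stroke at I1  (0-jn J1 has e-setter on 2)
#4 stroke at I2  (common-e at J1 fixed by 2)
#5 stroke at I3  (J1 effort already set via bond 2)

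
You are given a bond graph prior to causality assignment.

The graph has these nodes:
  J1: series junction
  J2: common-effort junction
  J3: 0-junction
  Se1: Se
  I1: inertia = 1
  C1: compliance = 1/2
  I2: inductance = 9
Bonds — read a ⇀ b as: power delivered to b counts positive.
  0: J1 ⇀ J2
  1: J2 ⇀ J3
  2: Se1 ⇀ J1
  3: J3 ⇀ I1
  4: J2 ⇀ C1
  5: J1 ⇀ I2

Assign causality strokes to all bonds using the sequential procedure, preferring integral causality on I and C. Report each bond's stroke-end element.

#0 →J1
#1 →J3
#2 →J1
#3 →I1
#4 →J2
#5 →I2

b2 |J1  (source Se1 imposes e)
b3 |I1  (I1 integral (f out))
b1 |J3  (closing 0-jn rule on J3)
b4 |J2  (C1 integral (e out))
b0 |J1  (J2: bond 4 brought effort, rest push out)
b5 |I2  (J1 needs exactly one f-in)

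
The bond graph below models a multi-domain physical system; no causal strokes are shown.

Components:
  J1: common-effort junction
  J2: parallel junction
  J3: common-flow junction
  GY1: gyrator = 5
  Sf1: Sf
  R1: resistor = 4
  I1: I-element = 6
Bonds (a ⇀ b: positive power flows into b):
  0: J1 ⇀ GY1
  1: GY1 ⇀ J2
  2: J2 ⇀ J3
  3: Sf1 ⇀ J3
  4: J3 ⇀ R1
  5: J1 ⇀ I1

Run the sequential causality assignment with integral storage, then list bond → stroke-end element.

b0 →J1
b1 →J2
b2 →J3
b3 →Sf1
b4 →J3
b5 →I1

bond 3 |Sf1  (source Sf1 imposes f)
bond 2 |J3  (1-jn J3 has f-setter on 3)
bond 4 |J3  (1-jn J3 has f-setter on 3)
bond 1 |J2  (closing 0-jn rule on J2)
bond 0 |J1  (GY1 both-in/both-out from 1)
bond 5 |I1  (common-e at J1 fixed by 0)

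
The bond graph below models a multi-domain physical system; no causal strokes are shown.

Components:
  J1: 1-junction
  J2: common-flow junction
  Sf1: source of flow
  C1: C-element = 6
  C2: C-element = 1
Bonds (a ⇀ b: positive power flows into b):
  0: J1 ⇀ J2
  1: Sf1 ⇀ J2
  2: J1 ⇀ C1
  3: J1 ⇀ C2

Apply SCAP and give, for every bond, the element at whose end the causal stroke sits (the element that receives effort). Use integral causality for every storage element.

bond 0 →J2
bond 1 →Sf1
bond 2 →J1
bond 3 →J1

β1 |Sf1  (Sf1 fixes flow; stroke at Sf1)
β0 |J2  (J2: bond 1 brought flow, rest push out)
β2 |J1  (J1: bond 0 brought flow, rest push out)
β3 |J1  (common-f at J1 fixed by 0)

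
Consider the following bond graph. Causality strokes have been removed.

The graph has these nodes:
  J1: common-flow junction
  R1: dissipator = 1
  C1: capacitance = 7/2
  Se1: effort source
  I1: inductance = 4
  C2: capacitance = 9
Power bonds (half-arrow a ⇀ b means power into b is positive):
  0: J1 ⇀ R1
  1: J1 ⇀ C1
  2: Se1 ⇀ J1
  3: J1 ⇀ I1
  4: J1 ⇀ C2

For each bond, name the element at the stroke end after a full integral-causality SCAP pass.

bond 0 stroke at J1
bond 1 stroke at J1
bond 2 stroke at J1
bond 3 stroke at I1
bond 4 stroke at J1

b2 stroke→J1  (Se1: effort source, stroke at far end)
b1 stroke→J1  (prefer integral on C1)
b3 stroke→I1  (I1: I, integral causality)
b0 stroke→J1  (J1 flow already set via bond 3)
b4 stroke→J1  (1-jn J1 has f-setter on 3)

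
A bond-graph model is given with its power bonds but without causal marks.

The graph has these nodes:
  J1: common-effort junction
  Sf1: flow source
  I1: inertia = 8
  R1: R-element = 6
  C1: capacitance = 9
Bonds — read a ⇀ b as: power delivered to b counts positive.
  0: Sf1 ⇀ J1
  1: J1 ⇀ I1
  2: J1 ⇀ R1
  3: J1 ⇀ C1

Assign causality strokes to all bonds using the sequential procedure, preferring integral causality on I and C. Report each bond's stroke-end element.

β0 →Sf1  (Sf1: flow source, stroke at near end)
β1 →I1  (I1 outputs flow p/I1)
β3 →J1  (C1 outputs effort q/C1)
β2 →R1  (J1: bond 3 brought effort, rest push out)

#0 stroke→Sf1
#1 stroke→I1
#2 stroke→R1
#3 stroke→J1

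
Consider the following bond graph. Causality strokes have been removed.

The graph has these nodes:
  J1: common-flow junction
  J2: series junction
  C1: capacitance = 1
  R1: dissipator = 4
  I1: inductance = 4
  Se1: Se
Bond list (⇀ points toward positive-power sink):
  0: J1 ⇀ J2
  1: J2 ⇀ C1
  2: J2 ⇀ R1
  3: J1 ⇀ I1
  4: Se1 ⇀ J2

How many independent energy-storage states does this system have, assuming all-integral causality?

b4 →J2  (Se1: effort source, stroke at far end)
b1 →J2  (C1 integral (e out))
b3 →I1  (I1 outputs flow p/I1)
b0 →J1  (common-f at J1 fixed by 3)
b2 →J2  (common-f at J2 fixed by 0)

2  (C1, I1 all integral)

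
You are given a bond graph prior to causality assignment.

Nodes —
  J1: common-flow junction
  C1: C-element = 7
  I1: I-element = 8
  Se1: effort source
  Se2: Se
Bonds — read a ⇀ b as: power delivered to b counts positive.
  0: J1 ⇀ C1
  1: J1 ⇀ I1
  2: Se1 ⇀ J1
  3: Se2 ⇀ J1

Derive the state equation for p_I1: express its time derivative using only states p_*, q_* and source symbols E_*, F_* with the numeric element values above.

dp_I1/dt = E_Se1 + E_Se2 - q_C1/7

#2 stroke at J1  (source Se1 imposes e)
#3 stroke at J1  (Se2 fixes effort; stroke away)
#0 stroke at J1  (prefer integral on C1)
#1 stroke at I1  (only one flow-in slot at J1)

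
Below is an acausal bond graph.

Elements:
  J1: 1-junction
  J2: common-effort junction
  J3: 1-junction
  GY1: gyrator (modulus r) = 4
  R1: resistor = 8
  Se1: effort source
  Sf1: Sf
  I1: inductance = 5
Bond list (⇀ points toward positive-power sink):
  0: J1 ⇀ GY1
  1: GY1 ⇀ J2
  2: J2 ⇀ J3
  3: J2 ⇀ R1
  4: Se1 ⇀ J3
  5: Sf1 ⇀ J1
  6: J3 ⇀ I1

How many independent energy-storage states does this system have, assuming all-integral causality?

β4 stroke at J3  (Se1 fixes effort; stroke away)
β5 stroke at Sf1  (Sf1 (Sf) sets flow on bond)
β0 stroke at J1  (J1: bond 5 brought flow, rest push out)
β1 stroke at J2  (GY GY1: same side as bond 0)
β2 stroke at J3  (J2 effort already set via bond 1)
β3 stroke at R1  (J2 effort already set via bond 1)
β6 stroke at I1  (J3: last free bond brings flow in)

1  (I1 all integral)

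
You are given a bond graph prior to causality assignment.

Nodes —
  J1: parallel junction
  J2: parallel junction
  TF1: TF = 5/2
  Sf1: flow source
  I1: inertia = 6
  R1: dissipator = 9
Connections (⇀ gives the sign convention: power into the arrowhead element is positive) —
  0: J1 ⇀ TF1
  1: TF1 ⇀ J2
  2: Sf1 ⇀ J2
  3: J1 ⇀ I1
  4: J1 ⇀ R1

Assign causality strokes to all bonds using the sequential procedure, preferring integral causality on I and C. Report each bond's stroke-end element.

bond 2 →Sf1  (Sf1: flow source, stroke at near end)
bond 1 →J2  (J2 needs exactly one e-in)
bond 0 →TF1  (through TF1, causality passes straight; one stroke at TF1)
bond 3 →I1  (I1 outputs flow p/I1)
bond 4 →J1  (J1 needs exactly one e-in)

b0 |TF1
b1 |J2
b2 |Sf1
b3 |I1
b4 |J1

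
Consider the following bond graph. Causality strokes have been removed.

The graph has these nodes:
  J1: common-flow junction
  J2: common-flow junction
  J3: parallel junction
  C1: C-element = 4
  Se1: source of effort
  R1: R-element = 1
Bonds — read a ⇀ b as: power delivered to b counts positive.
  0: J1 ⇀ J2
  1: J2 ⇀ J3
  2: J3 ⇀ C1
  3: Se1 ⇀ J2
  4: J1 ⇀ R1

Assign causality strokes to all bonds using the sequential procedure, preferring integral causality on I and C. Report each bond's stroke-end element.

#0 stroke→J1
#1 stroke→J2
#2 stroke→J3
#3 stroke→J2
#4 stroke→R1

β3 →J2  (Se1 (Se) sets effort on bond)
β2 →J3  (C1: C, integral causality)
β1 →J2  (J3: bond 2 brought effort, rest push out)
β0 →J1  (closing 1-jn rule on J2)
β4 →R1  (J1: last free bond brings flow in)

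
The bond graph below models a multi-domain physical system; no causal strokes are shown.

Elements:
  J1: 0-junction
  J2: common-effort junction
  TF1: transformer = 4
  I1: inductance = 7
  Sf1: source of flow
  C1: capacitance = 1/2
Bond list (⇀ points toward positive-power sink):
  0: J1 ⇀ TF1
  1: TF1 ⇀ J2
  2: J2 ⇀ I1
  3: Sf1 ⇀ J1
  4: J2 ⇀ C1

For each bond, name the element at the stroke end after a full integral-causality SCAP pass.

#0 stroke at J1
#1 stroke at TF1
#2 stroke at I1
#3 stroke at Sf1
#4 stroke at J2

β3 stroke at Sf1  (source Sf1 imposes f)
β0 stroke at J1  (closing 0-jn rule on J1)
β1 stroke at TF1  (TF1 one-in-one-out from 0)
β2 stroke at I1  (I1 outputs flow p/I1)
β4 stroke at J2  (only one effort-in slot at J2)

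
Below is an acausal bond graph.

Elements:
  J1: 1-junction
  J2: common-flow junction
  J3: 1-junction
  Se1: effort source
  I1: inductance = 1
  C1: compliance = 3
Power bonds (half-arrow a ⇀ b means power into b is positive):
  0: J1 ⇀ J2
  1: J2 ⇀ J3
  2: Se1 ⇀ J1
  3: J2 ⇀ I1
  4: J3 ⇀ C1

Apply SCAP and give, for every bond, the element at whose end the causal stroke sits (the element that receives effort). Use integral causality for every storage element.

#2 stroke→J1  (Se1 fixes effort; stroke away)
#0 stroke→J2  (closing 1-jn rule on J1)
#3 stroke→I1  (I1 integral (f out))
#1 stroke→J2  (1-jn J2 has f-setter on 3)
#4 stroke→J3  (common-f at J3 fixed by 1)

bond 0 stroke→J2
bond 1 stroke→J2
bond 2 stroke→J1
bond 3 stroke→I1
bond 4 stroke→J3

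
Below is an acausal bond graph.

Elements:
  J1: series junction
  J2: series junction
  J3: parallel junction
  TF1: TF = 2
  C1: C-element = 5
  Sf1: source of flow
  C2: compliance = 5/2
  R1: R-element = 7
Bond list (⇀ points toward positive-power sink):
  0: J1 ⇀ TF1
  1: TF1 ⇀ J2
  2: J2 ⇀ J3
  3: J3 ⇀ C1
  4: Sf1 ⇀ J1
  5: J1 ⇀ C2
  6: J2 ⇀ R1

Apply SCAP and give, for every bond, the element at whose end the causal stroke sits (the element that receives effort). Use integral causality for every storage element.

bond 0 →J1
bond 1 →TF1
bond 2 →J2
bond 3 →J3
bond 4 →Sf1
bond 5 →J1
bond 6 →J2

β4 stroke→Sf1  (Sf1 fixes flow; stroke at Sf1)
β0 stroke→J1  (1-jn J1 has f-setter on 4)
β5 stroke→J1  (J1: bond 4 brought flow, rest push out)
β1 stroke→TF1  (TF TF1: opposite of bond 0)
β2 stroke→J2  (J2: bond 1 brought flow, rest push out)
β6 stroke→J2  (J2 flow already set via bond 1)
β3 stroke→J3  (only one effort-in slot at J3)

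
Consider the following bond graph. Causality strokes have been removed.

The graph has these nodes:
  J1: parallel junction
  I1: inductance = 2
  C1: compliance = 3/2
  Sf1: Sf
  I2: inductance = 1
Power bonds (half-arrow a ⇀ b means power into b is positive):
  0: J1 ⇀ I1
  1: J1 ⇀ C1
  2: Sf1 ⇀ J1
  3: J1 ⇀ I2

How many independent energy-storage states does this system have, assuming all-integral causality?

3  (C1, I1, I2 all integral)

β2 stroke→Sf1  (source Sf1 imposes f)
β0 stroke→I1  (I1 outputs flow p/I1)
β1 stroke→J1  (C1 outputs effort q/C1)
β3 stroke→I2  (J1: bond 1 brought effort, rest push out)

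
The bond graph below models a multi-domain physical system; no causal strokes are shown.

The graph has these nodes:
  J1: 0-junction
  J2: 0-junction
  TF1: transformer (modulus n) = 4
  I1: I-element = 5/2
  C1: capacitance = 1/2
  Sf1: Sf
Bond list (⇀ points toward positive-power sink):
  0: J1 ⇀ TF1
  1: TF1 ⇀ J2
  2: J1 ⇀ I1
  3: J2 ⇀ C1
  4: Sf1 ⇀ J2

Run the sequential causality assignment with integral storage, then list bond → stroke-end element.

β4 →Sf1  (Sf1 fixes flow; stroke at Sf1)
β2 →I1  (prefer integral on I1)
β0 →J1  (J1: last free bond brings effort in)
β1 →TF1  (TF1: transformer flips bond 0)
β3 →J2  (only one effort-in slot at J2)

#0 |J1
#1 |TF1
#2 |I1
#3 |J2
#4 |Sf1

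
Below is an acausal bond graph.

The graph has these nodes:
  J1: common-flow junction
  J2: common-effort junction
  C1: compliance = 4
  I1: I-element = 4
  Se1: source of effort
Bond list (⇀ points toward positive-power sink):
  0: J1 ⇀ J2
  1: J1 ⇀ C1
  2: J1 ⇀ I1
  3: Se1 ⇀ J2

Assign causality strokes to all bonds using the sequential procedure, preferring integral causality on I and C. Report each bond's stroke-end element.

b3 →J2  (Se1 fixes effort; stroke away)
b0 →J1  (common-e at J2 fixed by 3)
b1 →J1  (C1 outputs effort q/C1)
b2 →I1  (J1: last free bond brings flow in)

bond 0 stroke at J1
bond 1 stroke at J1
bond 2 stroke at I1
bond 3 stroke at J2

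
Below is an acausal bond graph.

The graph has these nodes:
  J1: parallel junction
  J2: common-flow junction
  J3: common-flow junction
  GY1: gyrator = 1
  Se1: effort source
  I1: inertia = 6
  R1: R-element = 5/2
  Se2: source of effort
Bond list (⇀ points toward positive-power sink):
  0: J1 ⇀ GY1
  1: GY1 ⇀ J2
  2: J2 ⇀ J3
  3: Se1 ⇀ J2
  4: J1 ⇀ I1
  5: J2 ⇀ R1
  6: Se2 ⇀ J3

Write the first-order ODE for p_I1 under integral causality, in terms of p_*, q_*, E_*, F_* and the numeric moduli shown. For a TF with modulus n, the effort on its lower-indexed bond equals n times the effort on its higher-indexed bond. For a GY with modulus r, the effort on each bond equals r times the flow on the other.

dp_I1/dt = 2*E_Se1/5 + 2*E_Se2/5 - p_I1/15

b3 →J2  (source Se1 imposes e)
b6 →J3  (Se2 fixes effort; stroke away)
b2 →J2  (J3: last free bond brings flow in)
b4 →I1  (I1 outputs flow p/I1)
b0 →J1  (J1 needs exactly one e-in)
b1 →J2  (through GY1, causality inverts; strokes same side of GY1)
b5 →R1  (J2: last free bond brings flow in)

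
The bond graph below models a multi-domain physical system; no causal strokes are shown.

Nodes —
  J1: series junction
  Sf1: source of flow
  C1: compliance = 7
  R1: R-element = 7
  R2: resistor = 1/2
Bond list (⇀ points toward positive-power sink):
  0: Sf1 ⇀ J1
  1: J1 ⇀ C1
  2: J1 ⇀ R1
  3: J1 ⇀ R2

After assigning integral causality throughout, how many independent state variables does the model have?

b0 stroke at Sf1  (Sf1: flow source, stroke at near end)
b1 stroke at J1  (J1: bond 0 brought flow, rest push out)
b2 stroke at J1  (1-jn J1 has f-setter on 0)
b3 stroke at J1  (common-f at J1 fixed by 0)

1  (C1 all integral)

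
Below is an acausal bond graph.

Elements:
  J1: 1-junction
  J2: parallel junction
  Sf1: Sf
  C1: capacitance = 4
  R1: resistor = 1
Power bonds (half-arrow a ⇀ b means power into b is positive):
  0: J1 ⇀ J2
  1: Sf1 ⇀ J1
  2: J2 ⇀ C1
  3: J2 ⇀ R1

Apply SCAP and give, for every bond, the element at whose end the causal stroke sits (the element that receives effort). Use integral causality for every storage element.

bond 0 |J1
bond 1 |Sf1
bond 2 |J2
bond 3 |R1

b1 stroke→Sf1  (Sf1 fixes flow; stroke at Sf1)
b0 stroke→J1  (J1 flow already set via bond 1)
b2 stroke→J2  (C1: C, integral causality)
b3 stroke→R1  (J2: bond 2 brought effort, rest push out)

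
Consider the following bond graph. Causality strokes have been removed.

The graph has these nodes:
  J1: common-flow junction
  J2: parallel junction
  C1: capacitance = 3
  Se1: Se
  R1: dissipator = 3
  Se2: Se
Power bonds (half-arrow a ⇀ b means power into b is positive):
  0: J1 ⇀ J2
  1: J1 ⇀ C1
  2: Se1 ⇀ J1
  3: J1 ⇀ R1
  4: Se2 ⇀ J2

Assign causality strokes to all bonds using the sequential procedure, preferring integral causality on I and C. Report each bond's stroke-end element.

β0 |J1
β1 |J1
β2 |J1
β3 |R1
β4 |J2

#2 stroke→J1  (source Se1 imposes e)
#4 stroke→J2  (Se2 fixes effort; stroke away)
#0 stroke→J1  (0-jn J2 has e-setter on 4)
#1 stroke→J1  (C1 integral (e out))
#3 stroke→R1  (only one flow-in slot at J1)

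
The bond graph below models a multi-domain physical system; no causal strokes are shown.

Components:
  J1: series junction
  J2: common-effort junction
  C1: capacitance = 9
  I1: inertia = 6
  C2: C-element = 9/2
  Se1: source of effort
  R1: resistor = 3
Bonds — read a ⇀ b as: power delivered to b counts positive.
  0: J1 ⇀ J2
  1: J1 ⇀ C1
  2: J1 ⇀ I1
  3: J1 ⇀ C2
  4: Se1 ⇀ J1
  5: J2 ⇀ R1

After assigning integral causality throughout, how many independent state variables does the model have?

3  (C1, C2, I1 all integral)

#4 stroke at J1  (Se1 (Se) sets effort on bond)
#1 stroke at J1  (C1 outputs effort q/C1)
#2 stroke at I1  (I1 outputs flow p/I1)
#0 stroke at J1  (J1 flow already set via bond 2)
#3 stroke at J1  (1-jn J1 has f-setter on 2)
#5 stroke at J2  (closing 0-jn rule on J2)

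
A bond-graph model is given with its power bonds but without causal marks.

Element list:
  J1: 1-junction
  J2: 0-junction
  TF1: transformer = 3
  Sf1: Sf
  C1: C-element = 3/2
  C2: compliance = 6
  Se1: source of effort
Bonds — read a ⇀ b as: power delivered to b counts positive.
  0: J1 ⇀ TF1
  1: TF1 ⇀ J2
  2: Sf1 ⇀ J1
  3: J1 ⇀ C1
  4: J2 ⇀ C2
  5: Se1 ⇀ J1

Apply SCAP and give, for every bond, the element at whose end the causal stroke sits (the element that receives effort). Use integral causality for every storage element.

b2 →Sf1  (Sf1 (Sf) sets flow on bond)
b5 →J1  (Se1: effort source, stroke at far end)
b0 →J1  (J1: bond 2 brought flow, rest push out)
b3 →J1  (J1 flow already set via bond 2)
b1 →TF1  (through TF1, causality passes straight; one stroke at TF1)
b4 →J2  (only one effort-in slot at J2)

β0 |J1
β1 |TF1
β2 |Sf1
β3 |J1
β4 |J2
β5 |J1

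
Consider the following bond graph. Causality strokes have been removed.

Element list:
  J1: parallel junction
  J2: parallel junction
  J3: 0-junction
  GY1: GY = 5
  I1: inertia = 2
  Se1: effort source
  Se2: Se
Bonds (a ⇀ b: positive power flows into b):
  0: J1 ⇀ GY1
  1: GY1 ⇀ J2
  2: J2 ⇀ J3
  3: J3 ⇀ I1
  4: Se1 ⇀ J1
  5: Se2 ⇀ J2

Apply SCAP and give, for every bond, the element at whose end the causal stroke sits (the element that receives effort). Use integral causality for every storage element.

bond 0 stroke at GY1
bond 1 stroke at GY1
bond 2 stroke at J3
bond 3 stroke at I1
bond 4 stroke at J1
bond 5 stroke at J2

β4 →J1  (Se1 (Se) sets effort on bond)
β5 →J2  (source Se2 imposes e)
β0 →GY1  (common-e at J1 fixed by 4)
β1 →GY1  (0-jn J2 has e-setter on 5)
β2 →J3  (J2 effort already set via bond 5)
β3 →I1  (0-jn J3 has e-setter on 2)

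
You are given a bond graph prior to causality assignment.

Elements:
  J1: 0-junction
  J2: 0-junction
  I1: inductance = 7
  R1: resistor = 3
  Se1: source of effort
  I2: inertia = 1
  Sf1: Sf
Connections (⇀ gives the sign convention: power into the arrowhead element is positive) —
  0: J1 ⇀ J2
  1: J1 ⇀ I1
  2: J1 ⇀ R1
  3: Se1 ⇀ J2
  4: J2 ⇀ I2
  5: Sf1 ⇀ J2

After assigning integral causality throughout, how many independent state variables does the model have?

2  (I1, I2 all integral)

β3 stroke at J2  (source Se1 imposes e)
β5 stroke at Sf1  (Sf1 fixes flow; stroke at Sf1)
β0 stroke at J1  (J2: bond 3 brought effort, rest push out)
β4 stroke at I2  (common-e at J2 fixed by 3)
β1 stroke at I1  (0-jn J1 has e-setter on 0)
β2 stroke at R1  (common-e at J1 fixed by 0)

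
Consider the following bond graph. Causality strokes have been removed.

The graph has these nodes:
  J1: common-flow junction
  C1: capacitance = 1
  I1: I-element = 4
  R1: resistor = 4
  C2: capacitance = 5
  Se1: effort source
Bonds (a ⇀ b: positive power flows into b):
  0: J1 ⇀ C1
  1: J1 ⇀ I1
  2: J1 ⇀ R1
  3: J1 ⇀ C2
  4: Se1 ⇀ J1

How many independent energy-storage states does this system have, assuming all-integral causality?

3  (C1, C2, I1 all integral)

β4 stroke at J1  (source Se1 imposes e)
β0 stroke at J1  (C1 integral (e out))
β1 stroke at I1  (I1 outputs flow p/I1)
β2 stroke at J1  (1-jn J1 has f-setter on 1)
β3 stroke at J1  (J1 flow already set via bond 1)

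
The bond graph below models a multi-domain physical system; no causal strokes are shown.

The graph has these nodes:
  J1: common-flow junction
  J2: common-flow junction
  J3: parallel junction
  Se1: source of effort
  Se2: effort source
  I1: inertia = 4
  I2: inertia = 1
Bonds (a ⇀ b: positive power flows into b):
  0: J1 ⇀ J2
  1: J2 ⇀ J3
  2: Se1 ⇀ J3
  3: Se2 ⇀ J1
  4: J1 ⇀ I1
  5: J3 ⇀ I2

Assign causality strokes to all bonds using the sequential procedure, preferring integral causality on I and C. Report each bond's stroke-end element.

#2 stroke→J3  (Se1 (Se) sets effort on bond)
#3 stroke→J1  (Se2 (Se) sets effort on bond)
#1 stroke→J2  (0-jn J3 has e-setter on 2)
#5 stroke→I2  (common-e at J3 fixed by 2)
#0 stroke→J1  (J2 needs exactly one f-in)
#4 stroke→I1  (J1: last free bond brings flow in)

β0 →J1
β1 →J2
β2 →J3
β3 →J1
β4 →I1
β5 →I2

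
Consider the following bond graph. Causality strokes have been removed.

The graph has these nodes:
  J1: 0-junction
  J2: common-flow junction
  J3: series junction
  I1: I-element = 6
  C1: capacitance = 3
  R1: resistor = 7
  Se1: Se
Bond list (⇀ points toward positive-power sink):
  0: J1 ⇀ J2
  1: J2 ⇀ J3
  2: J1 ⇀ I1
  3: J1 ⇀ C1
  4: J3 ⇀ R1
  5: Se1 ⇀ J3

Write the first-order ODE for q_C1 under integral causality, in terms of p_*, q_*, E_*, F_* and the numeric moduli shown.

dq_C1/dt = -E_Se1/7 - p_I1/6 - q_C1/21

b5 →J3  (source Se1 imposes e)
b2 →I1  (I1 outputs flow p/I1)
b3 →J1  (prefer integral on C1)
b0 →J2  (0-jn J1 has e-setter on 3)
b1 →J3  (J2: last free bond brings flow in)
b4 →R1  (only one flow-in slot at J3)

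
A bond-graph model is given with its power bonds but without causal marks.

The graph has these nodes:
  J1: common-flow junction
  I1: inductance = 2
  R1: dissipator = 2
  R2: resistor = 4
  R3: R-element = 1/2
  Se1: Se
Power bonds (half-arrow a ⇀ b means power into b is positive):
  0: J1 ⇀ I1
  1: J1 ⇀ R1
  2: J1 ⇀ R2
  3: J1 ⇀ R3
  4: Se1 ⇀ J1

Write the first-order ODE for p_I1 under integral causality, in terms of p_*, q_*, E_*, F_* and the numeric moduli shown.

#4 →J1  (source Se1 imposes e)
#0 →I1  (I1 integral (f out))
#1 →J1  (1-jn J1 has f-setter on 0)
#2 →J1  (J1 flow already set via bond 0)
#3 →J1  (common-f at J1 fixed by 0)

dp_I1/dt = E_Se1 - 13*p_I1/4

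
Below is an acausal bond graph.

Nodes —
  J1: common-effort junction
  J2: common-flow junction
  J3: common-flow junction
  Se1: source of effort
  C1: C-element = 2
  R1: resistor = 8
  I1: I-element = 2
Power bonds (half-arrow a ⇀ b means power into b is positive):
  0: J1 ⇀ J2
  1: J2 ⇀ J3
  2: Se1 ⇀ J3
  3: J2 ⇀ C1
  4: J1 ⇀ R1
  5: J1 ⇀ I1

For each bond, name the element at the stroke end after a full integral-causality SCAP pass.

#0 stroke at J1
#1 stroke at J2
#2 stroke at J3
#3 stroke at J2
#4 stroke at R1
#5 stroke at I1

#2 →J3  (Se1 fixes effort; stroke away)
#1 →J2  (closing 1-jn rule on J3)
#3 →J2  (C1 outputs effort q/C1)
#0 →J1  (closing 1-jn rule on J2)
#4 →R1  (common-e at J1 fixed by 0)
#5 →I1  (common-e at J1 fixed by 0)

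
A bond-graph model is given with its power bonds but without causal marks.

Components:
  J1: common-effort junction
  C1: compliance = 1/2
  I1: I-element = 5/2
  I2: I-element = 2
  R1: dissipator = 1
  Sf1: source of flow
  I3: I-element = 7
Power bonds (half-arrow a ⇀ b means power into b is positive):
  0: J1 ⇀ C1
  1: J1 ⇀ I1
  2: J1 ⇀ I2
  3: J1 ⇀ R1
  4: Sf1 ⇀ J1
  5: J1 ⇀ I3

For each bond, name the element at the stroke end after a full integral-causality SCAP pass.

b0 stroke→J1
b1 stroke→I1
b2 stroke→I2
b3 stroke→R1
b4 stroke→Sf1
b5 stroke→I3

β4 stroke at Sf1  (Sf1: flow source, stroke at near end)
β0 stroke at J1  (C1 outputs effort q/C1)
β1 stroke at I1  (J1 effort already set via bond 0)
β2 stroke at I2  (0-jn J1 has e-setter on 0)
β3 stroke at R1  (common-e at J1 fixed by 0)
β5 stroke at I3  (J1: bond 0 brought effort, rest push out)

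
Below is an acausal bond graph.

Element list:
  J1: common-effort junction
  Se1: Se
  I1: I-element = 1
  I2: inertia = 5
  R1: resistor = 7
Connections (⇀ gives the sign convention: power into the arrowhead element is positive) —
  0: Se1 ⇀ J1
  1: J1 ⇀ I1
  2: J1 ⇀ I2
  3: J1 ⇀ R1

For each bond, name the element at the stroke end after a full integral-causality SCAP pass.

b0 →J1
b1 →I1
b2 →I2
b3 →R1

b0 →J1  (Se1: effort source, stroke at far end)
b1 →I1  (0-jn J1 has e-setter on 0)
b2 →I2  (common-e at J1 fixed by 0)
b3 →R1  (J1: bond 0 brought effort, rest push out)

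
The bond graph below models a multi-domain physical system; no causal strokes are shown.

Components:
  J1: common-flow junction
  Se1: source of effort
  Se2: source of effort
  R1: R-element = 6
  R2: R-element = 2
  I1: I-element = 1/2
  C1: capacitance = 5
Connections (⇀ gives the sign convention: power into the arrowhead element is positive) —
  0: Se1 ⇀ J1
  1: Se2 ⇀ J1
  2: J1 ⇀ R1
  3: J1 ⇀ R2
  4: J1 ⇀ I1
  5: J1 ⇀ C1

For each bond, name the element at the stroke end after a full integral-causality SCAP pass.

b0 stroke at J1
b1 stroke at J1
b2 stroke at J1
b3 stroke at J1
b4 stroke at I1
b5 stroke at J1

b0 →J1  (Se1 fixes effort; stroke away)
b1 →J1  (Se2: effort source, stroke at far end)
b4 →I1  (I1: I, integral causality)
b2 →J1  (J1 flow already set via bond 4)
b3 →J1  (J1 flow already set via bond 4)
b5 →J1  (common-f at J1 fixed by 4)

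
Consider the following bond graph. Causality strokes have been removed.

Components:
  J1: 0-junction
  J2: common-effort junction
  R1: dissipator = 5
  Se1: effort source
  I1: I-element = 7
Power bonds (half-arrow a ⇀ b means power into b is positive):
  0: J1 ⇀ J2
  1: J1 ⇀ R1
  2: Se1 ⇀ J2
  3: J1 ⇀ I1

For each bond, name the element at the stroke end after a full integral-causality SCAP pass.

β0 stroke→J1
β1 stroke→R1
β2 stroke→J2
β3 stroke→I1

#2 stroke at J2  (Se1: effort source, stroke at far end)
#0 stroke at J1  (0-jn J2 has e-setter on 2)
#1 stroke at R1  (J1 effort already set via bond 0)
#3 stroke at I1  (J1 effort already set via bond 0)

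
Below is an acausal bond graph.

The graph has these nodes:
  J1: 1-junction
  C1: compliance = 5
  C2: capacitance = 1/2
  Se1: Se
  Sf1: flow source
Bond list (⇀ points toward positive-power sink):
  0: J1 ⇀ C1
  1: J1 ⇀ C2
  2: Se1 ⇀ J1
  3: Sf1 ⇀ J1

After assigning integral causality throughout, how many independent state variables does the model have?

β2 →J1  (Se1: effort source, stroke at far end)
β3 →Sf1  (Sf1: flow source, stroke at near end)
β0 →J1  (J1 flow already set via bond 3)
β1 →J1  (common-f at J1 fixed by 3)

2  (C1, C2 all integral)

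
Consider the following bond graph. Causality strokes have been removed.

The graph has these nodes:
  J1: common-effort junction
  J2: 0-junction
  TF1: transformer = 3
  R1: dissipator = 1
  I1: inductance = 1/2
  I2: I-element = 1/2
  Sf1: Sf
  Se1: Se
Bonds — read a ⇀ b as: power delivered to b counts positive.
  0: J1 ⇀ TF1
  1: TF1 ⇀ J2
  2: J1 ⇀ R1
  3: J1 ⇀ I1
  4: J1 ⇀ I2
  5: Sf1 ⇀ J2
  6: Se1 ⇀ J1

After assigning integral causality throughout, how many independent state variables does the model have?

2  (I1, I2 all integral)

bond 5 stroke at Sf1  (Sf1 (Sf) sets flow on bond)
bond 6 stroke at J1  (Se1 fixes effort; stroke away)
bond 0 stroke at TF1  (J1: bond 6 brought effort, rest push out)
bond 2 stroke at R1  (J1: bond 6 brought effort, rest push out)
bond 3 stroke at I1  (0-jn J1 has e-setter on 6)
bond 4 stroke at I2  (J1 effort already set via bond 6)
bond 1 stroke at J2  (J2 needs exactly one e-in)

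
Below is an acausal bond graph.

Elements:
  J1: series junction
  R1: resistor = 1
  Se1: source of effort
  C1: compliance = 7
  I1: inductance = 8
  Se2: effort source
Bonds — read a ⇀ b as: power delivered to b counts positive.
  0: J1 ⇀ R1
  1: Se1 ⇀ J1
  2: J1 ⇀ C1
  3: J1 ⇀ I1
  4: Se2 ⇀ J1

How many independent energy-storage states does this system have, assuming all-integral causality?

β1 stroke→J1  (source Se1 imposes e)
β4 stroke→J1  (Se2 fixes effort; stroke away)
β2 stroke→J1  (C1 integral (e out))
β3 stroke→I1  (prefer integral on I1)
β0 stroke→J1  (J1 flow already set via bond 3)

2  (C1, I1 all integral)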